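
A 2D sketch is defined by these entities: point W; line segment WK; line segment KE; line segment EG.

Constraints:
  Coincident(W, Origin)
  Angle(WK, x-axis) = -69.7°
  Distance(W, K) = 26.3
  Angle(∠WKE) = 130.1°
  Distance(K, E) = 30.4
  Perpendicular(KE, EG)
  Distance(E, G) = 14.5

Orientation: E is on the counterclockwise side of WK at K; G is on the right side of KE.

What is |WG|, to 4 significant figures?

58.65

W is at the origin; WK runs at -69.7° with length 26.3, so K = 26.3·(cos -69.7°, sin -69.7°) = (9.124, -24.67). ∠WKE = 130.1°, so KE runs at -69.7° + (180° − 130.1°) = -19.80° from the x-axis; with |KE| = 30.4, E = K + 30.4·(cos -19.80°, sin -19.80°) = (37.73, -34.96). KE is perpendicular to EG; with |EG| = 14.5 on the right of KE, G = E + 14.5·(-0.3387, -0.9409) = (32.82, -48.61). Then |WG| = |G − W| = 58.65.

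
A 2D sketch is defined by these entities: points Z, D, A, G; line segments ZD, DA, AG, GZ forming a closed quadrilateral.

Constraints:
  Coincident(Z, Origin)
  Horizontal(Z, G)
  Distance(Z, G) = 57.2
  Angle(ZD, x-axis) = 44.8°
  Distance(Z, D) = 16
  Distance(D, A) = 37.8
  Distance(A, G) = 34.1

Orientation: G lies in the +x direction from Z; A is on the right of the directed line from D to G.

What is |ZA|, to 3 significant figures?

37.2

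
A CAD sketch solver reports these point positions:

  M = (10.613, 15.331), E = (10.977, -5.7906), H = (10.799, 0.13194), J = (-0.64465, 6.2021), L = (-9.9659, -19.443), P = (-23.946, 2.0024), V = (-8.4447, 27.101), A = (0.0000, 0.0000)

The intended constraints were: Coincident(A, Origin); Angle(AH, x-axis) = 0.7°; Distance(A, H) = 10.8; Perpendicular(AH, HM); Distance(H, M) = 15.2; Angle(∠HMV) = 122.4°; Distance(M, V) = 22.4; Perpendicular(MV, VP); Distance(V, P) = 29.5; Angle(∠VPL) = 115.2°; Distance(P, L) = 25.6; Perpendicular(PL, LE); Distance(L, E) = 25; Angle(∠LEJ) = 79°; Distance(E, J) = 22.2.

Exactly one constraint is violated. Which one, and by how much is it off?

Distance(E, J) = 22.2 — off by 5.50.

A = (0.00, 0.00) ✓; AH at 0.7000° ✓; |AH| = 10.80 ✓; ∠(AH, HM) = 90.00° ✓; |HM| = 15.20 ✓; ∠HMV = 122.4° ✓; |MV| = 22.40 ✓; ∠(MV, VP) = 90.00° ✓; |VP| = 29.50 ✓; ∠VPL = 115.2° ✓; |PL| = 25.60 ✓; ∠(PL, LE) = 90.00° ✓; |LE| = 25.00 ✓; ∠LEJ = 79.00° ✓; |EJ| = 16.70 ✗.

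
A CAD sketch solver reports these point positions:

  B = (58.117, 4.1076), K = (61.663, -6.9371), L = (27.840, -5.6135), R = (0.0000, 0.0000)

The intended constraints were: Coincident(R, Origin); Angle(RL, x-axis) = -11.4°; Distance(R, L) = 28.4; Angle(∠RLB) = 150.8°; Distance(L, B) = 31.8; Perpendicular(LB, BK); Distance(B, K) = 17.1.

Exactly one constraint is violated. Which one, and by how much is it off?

Distance(B, K) = 17.1 — off by 5.50.

R = (0.00, 0.00) ✓; RL at -11.40° ✓; |RL| = 28.40 ✓; ∠RLB = 150.8° ✓; |LB| = 31.80 ✓; ∠(LB, BK) = 90.00° ✓; |BK| = 11.60 ✗.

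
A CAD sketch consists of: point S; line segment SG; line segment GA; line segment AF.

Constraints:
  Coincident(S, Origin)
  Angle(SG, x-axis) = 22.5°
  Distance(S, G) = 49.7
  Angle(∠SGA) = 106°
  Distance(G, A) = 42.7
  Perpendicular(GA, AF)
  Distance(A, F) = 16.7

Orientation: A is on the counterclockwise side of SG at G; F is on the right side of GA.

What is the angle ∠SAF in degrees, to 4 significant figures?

130.3°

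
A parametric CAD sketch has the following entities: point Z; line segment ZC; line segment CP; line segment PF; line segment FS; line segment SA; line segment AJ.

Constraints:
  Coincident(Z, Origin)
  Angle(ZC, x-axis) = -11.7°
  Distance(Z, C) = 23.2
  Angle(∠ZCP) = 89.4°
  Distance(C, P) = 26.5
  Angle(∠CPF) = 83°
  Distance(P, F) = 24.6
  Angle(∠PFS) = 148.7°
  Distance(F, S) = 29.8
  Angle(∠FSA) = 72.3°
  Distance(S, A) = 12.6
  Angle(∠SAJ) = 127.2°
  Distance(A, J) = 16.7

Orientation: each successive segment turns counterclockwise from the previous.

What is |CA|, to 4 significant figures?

37.41

∠PFS = 148.7° gives FS at -152.8° from the x-axis; with |FS| = 29.8, S = (-23.22, 9.437). ∠FSA = 72.3° gives SA at -45.10° from the x-axis; with |SA| = 12.6, A = (-14.33, 0.5118). Then |CA| = |A − C| = 37.41.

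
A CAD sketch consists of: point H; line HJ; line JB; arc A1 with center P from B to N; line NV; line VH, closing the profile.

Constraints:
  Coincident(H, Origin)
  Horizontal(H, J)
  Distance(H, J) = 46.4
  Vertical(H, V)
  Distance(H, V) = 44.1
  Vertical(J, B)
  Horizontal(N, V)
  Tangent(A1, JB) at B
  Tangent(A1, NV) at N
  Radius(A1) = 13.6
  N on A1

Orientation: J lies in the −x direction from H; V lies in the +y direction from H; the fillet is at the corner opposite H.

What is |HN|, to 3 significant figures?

55.0

H is at the origin; HJ is horizontal with |HJ| = 46.4 and J on the −x side, so J = (-46.4, 0.00). H and V share the same x with |HV| = 44.1 and V on the +y side, so V = (0.00, 44.1). The virtual corner opposite H is at (-46.4, 44.1). A1 meets JB tangentially, so PB is at right angles to JB and since A1 is tangent to NV there, PN ⟂ NV, with radius 13.6, so the center P sits 13.6 in from both sides at P = (-32.8, 30.5). That places the tangent points at B = (-46.4, 30.5) on JB and N = (-32.8, 44.1) on NV. Then |HN| = |N − H| = 55.0.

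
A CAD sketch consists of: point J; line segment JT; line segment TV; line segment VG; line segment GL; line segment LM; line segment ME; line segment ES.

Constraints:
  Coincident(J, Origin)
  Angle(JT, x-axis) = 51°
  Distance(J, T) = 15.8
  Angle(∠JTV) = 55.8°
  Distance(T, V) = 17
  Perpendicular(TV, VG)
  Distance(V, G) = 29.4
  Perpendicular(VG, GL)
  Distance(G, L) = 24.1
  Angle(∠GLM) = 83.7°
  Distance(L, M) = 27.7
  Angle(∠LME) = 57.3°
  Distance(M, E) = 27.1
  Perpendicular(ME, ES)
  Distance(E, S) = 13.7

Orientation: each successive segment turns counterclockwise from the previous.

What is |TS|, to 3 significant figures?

30.7

∠LME = 57.3° gives ME at -146° from the x-axis; with |ME| = 27.1, E = (-8.58, -5.15). ME is perpendicular to ES, so ES runs at -55.8°; with |ES| = 13.7, S = (-0.880, -16.5). Then |TS| = |S − T| = 30.7.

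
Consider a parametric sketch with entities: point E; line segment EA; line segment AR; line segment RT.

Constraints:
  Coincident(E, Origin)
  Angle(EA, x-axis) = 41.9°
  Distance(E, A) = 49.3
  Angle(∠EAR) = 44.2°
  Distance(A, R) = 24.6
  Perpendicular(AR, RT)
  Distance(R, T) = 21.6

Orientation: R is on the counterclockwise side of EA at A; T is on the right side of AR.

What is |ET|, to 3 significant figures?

57.0

E is at the origin; EA runs at 41.9° with length 49.3, so A = 49.3·(cos 41.9°, sin 41.9°) = (36.7, 32.9). ∠EAR = 44.2°, so AR runs at 41.9° + (180° − 44.2°) = 178° from the x-axis; with |AR| = 24.6, R = A + 24.6·(cos 178°, sin 178°) = (12.1, 33.9). AR is perpendicular to RT; with |RT| = 21.6 on the right of AR, T = R + 21.6·(0.0401, 0.999) = (13.0, 55.5). Then |ET| = |T − E| = 57.0.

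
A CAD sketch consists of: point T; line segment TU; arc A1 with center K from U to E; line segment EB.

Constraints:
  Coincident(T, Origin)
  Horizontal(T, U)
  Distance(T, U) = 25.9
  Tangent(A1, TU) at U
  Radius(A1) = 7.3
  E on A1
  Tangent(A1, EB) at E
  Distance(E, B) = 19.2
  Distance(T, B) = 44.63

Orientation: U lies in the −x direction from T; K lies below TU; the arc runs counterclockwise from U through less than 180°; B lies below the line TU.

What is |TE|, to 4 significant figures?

33.48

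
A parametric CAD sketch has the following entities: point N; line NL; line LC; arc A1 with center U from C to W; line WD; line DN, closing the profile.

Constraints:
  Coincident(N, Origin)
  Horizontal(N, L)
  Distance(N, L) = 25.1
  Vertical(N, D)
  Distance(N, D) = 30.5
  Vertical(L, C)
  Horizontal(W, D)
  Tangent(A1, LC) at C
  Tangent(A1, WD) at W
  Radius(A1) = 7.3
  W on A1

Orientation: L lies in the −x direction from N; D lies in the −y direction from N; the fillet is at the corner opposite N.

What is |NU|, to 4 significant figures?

29.24

ND is vertical with |ND| = 30.5 and D on the −y side, so D = (0.000, -30.50). The virtual corner opposite N is at (-25.10, -30.50). Since A1 is tangent to LC there, UC ⟂ LC and since A1 is tangent to WD there, UW ⟂ WD, with radius 7.3, so the center U sits 7.3 in from both sides at U = (-17.80, -23.20). Then |NU| = |U − N| = 29.24.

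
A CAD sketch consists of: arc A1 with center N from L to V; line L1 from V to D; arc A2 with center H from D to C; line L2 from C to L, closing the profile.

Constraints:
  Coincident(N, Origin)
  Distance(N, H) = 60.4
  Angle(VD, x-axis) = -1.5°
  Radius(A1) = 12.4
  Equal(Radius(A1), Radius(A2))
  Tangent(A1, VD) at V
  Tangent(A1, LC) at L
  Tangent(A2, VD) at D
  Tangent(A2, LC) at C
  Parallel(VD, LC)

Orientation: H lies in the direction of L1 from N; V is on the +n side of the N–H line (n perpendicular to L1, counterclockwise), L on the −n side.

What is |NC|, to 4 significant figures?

61.66

Tangency of A1 to both parallel lines with radius 12.4 puts V and L at N ± 12.4·n: V = (0.3246, 12.40), L = (-0.3246, -12.40). Equal radii place D and C the same way about H: D = H + 12.4·n = (60.70, 10.81), C = H − 12.4·n = (60.05, -13.98). Then |NC| = |C − N| = 61.66.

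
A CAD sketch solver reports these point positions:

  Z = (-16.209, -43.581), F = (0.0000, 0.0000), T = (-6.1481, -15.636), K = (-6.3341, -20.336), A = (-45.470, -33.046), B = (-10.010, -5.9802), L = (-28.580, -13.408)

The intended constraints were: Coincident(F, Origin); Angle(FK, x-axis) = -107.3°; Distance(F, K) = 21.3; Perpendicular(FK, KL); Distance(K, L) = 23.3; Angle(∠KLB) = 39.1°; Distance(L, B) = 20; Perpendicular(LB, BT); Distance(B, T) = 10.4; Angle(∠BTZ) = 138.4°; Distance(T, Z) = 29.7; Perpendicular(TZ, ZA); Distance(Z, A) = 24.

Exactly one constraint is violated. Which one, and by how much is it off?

Distance(Z, A) = 24 — off by 7.10.

F = (0.00, 0.00) ✓; FK at -107.3° ✓; |FK| = 21.30 ✓; ∠(FK, KL) = 90.00° ✓; |KL| = 23.30 ✓; ∠KLB = 39.10° ✓; |LB| = 20.00 ✓; ∠(LB, BT) = 90.00° ✓; |BT| = 10.40 ✓; ∠BTZ = 138.4° ✓; |TZ| = 29.70 ✓; ∠(TZ, ZA) = 90.00° ✓; |ZA| = 31.10 ✗.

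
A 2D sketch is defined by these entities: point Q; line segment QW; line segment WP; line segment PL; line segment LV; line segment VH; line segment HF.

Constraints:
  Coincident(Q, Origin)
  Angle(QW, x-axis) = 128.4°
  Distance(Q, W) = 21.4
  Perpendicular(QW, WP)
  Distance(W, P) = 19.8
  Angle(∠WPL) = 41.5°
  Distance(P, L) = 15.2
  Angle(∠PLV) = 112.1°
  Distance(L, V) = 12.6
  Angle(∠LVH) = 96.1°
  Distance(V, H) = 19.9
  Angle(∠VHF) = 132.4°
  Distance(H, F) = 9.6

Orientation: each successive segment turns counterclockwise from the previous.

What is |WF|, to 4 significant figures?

22.00

∠LVH = 96.1° gives VH at 148.7° from the x-axis; with |VH| = 19.9, H = (-25.27, 25.39). ∠VHF = 132.4° gives HF at -163.7° from the x-axis; with |HF| = 9.6, F = (-34.48, 22.70). Then |WF| = |F − W| = 22.00.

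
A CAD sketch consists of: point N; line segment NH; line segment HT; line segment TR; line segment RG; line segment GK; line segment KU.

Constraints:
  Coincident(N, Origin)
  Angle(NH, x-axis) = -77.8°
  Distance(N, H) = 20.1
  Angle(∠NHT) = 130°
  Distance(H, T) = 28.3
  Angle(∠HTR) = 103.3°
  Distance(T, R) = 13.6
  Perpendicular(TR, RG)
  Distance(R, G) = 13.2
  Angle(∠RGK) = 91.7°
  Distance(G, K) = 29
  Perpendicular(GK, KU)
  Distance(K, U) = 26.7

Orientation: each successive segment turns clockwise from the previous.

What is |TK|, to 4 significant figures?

20.84

N is at the origin; NH runs at -77.8° with length 20.1, so H = (4.248, -19.65). ∠NHT = 130.0° gives HT at -127.8° from the x-axis; with |HT| = 28.3, T = (-13.10, -42.01). ∠HTR = 103.3° gives TR at 155.5° from the x-axis; with |TR| = 13.6, R = (-25.47, -36.37). The perpendicularity gives RG at right angles to TR, so RG runs at 65.50°; with |RG| = 13.2, G = (-20.00, -24.36). ∠RGK = 91.7° gives GK at -22.80° from the x-axis; with |GK| = 29.0, K = (6.735, -35.59). Then |TK| = |K − T| = 20.84.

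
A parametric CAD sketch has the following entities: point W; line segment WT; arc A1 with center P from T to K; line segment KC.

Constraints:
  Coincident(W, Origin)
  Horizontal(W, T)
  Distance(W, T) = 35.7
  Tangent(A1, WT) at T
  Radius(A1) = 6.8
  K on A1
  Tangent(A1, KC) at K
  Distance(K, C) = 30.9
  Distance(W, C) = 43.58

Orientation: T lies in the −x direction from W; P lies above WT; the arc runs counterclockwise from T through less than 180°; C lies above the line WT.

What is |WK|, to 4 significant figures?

29.55

W is at the origin; W and T share the same y with |WT| = 35.7 and T on the −x side, so T = (-35.70, 0.000). Tangency of A1 to WT means the radius PT is perpendicular to WT, so P = T + (0, 6.8) = (-35.70, 6.800). Since PK ⟂ KC (tangency), |PC| = √(6.8² + 30.9²) = 31.64 regardless of where K sits on A1. So C lies on both circle(W, 43.58) and circle(P, 31.64); the above-WT intersection is C = (-24.17, 36.26). K is the foot of the tangent from C: K = (-28.98, 5.741).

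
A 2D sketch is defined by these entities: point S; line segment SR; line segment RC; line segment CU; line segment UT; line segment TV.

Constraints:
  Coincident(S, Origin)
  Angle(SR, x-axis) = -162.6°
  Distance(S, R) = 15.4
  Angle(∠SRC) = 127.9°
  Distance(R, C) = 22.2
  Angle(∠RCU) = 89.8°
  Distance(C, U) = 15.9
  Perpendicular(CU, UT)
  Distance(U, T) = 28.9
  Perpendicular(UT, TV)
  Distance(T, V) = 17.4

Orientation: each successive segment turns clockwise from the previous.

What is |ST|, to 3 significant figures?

4.54

S is at the origin; SR runs at -162.6° with length 15.4, so R = (-14.7, -4.61). ∠SRC = 127.9° gives RC at 145° from the x-axis; with |RC| = 22.2, C = (-32.9, 8.03). ∠RCU = 89.8° gives CU at 55.1° from the x-axis; with |CU| = 15.9, U = (-23.8, 21.1). CU ⟂ UT, so UT runs at -34.9°; with |UT| = 28.9, T = (-0.147, 4.54). Then |ST| = |T − S| = 4.54.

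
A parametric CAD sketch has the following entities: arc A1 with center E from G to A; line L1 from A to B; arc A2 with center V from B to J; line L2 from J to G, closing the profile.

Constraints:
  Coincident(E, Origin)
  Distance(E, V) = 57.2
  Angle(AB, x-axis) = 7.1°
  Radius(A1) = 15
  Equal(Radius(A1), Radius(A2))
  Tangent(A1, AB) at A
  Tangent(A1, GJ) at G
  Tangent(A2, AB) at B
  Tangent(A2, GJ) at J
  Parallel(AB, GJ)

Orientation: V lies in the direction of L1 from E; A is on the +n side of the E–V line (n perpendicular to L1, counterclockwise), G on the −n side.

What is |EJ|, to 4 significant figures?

59.13

The slot axis is L1's direction at 7.1°, so u = (cos 7.1°, sin 7.1°) = (0.9923, 0.1236) and n = (−sin 7.1°, cos 7.1°) = (-0.1236, 0.9923). E is at the origin and V lies 57.2 along u from E, so V = 57.2·u = (56.76, 7.070). Tangency of A1 to both parallel lines with radius 15.0 puts A and G at E ± 15.0·n: A = (-1.854, 14.88), G = (1.854, -14.88). Equal radii place B and J the same way about V: B = V + 15.0·n = (54.91, 21.95), J = V − 15.0·n = (58.62, -7.815). Then |EJ| = |J − E| = 59.13.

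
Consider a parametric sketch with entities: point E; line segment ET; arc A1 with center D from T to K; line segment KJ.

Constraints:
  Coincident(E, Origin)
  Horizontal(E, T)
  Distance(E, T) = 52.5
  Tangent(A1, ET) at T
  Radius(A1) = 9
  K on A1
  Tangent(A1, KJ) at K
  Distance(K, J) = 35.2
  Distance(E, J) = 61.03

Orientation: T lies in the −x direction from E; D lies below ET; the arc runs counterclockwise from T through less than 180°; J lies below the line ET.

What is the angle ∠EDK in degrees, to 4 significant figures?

159.2°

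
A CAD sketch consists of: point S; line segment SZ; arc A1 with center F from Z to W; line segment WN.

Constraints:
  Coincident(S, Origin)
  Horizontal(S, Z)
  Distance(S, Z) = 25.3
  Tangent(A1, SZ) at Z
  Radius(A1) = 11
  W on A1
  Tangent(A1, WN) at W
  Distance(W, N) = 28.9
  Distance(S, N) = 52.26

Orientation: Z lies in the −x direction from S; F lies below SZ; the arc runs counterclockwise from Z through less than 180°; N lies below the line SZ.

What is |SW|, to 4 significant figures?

38.30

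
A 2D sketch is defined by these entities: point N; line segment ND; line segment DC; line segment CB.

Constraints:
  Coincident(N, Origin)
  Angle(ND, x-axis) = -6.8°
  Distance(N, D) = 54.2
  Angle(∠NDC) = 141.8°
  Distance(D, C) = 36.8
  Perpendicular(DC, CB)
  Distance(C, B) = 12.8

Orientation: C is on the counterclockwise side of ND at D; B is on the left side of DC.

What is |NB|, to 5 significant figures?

82.052

N is at the origin; ND runs at -6.8° with length 54.2, so D = 54.2·(cos -6.8°, sin -6.8°) = (53.819, -6.4175). ∠NDC = 141.8°, so DC runs at -6.8° + (180° − 141.8°) = 31.400° from the x-axis; with |DC| = 36.8, C = D + 36.8·(cos 31.400°, sin 31.400°) = (85.229, 12.756). DC ⟂ CB; with |CB| = 12.8 on the left of DC, B = C + 12.8·(-0.52101, 0.85355) = (78.560, 23.681). Then |NB| = |B − N| = 82.052.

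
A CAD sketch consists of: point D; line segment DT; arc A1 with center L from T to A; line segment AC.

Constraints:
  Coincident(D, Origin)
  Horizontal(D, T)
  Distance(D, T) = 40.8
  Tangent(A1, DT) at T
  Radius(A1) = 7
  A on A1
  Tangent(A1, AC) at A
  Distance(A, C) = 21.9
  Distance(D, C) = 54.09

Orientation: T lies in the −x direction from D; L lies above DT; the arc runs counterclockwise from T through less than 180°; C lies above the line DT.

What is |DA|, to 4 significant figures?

36.20

D is at the origin; DT is horizontal with |DT| = 40.8 and T on the −x side, so T = (-40.80, 0.000). The tangent condition forces LT to be normal to DT, so L = T + (0, 7) = (-40.80, 7.000). Since LA ⟂ AC (tangency), |LC| = √(7.0² + 21.9²) = 22.99 regardless of where A sits on A1. So C lies on both circle(D, 54.09) and circle(L, 22.99); the above-DT intersection is C = (-45.31, 29.55). A is the foot of the tangent from C: A = (-34.68, 10.40).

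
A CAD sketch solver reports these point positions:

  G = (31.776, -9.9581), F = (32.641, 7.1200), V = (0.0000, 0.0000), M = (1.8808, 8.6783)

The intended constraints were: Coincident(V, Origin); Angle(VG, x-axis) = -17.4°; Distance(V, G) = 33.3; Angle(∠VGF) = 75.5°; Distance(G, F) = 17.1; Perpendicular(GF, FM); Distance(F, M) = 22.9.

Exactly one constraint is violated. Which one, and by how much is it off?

Distance(F, M) = 22.9 — off by 7.90.

V = (0.00, 0.00) ✓; VG at -17.40° ✓; |VG| = 33.30 ✓; ∠VGF = 75.50° ✓; |GF| = 17.10 ✓; ∠(GF, FM) = 90.00° ✓; |FM| = 30.80 ✗.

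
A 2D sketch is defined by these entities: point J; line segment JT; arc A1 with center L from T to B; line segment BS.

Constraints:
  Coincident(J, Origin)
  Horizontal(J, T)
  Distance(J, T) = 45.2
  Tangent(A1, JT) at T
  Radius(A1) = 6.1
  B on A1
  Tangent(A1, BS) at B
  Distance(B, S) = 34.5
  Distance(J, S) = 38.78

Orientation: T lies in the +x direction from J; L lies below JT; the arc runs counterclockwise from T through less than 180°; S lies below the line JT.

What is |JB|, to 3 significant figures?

40.1

J is at the origin; J and T share the same y with |JT| = 45.2 and T on the +x side, so T = (45.2, 0.00). The tangent condition forces LT to be normal to JT, so L = T + (0, -6.1) = (45.2, -6.10). Since LB ⟂ BS (tangency), |LS| = √(6.1² + 34.5²) = 35.0 regardless of where B sits on A1. So S lies on both circle(J, 38.78) and circle(L, 35.0); the below-JT intersection is S = (21.7, -32.1). B is the foot of the tangent from S: B = (40.0, -2.87).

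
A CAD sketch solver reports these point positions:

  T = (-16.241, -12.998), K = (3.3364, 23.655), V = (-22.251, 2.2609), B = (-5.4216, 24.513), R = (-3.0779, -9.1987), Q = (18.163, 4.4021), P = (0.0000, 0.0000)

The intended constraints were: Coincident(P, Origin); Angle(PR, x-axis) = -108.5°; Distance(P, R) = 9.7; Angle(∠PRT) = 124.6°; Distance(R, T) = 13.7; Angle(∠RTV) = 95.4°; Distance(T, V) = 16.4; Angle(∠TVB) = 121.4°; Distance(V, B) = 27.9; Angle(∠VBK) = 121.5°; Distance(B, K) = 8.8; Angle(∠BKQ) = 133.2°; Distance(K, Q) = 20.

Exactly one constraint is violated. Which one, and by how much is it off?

Distance(K, Q) = 20 — off by 4.30.

P = (0.00, 0.00) ✓; PR at -108.5° ✓; |PR| = 9.700 ✓; ∠PRT = 124.6° ✓; |RT| = 13.70 ✓; ∠RTV = 95.40° ✓; |TV| = 16.40 ✓; ∠TVB = 121.4° ✓; |VB| = 27.90 ✓; ∠VBK = 121.5° ✓; |BK| = 8.800 ✓; ∠BKQ = 133.2° ✓; |KQ| = 24.30 ✗.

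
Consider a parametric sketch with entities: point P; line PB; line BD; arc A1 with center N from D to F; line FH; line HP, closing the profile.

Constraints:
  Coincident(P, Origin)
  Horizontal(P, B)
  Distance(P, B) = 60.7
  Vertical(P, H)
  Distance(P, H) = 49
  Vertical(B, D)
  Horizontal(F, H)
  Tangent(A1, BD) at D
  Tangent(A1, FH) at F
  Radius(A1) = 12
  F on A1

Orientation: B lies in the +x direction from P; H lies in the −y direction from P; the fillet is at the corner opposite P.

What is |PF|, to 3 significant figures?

69.1

P is at the origin; P and B share the same y with |PB| = 60.7 and B on the +x side, so B = (60.7, 0.00). PH is vertical with |PH| = 49.0 and H on the −y side, so H = (0.00, -49.0). The virtual corner opposite P is at (60.7, -49.0). The tangent condition forces ND to be normal to BD and since A1 is tangent to FH there, NF ⟂ FH, with radius 12.0, so the center N sits 12.0 in from both sides at N = (48.7, -37.0). That places the tangent points at D = (60.7, -37.0) on BD and F = (48.7, -49.0) on FH. Then |PF| = |F − P| = 69.1.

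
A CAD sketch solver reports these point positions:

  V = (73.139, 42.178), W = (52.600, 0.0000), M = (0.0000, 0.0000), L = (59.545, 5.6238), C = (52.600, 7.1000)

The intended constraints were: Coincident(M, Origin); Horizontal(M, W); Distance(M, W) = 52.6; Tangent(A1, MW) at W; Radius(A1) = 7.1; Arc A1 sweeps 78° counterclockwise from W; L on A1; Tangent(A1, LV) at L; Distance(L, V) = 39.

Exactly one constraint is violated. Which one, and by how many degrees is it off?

Tangent(A1, LV) at L — off by 8.40°.

M = (0.00, 0.00) ✓; M.y = 0.00, W.y = 0.00 ✓; |MW| = 52.60 ✓; ∠(CW, WM) = 90.00° ✓; |CW| = 7.100 ✓; bearing(C→L) − bearing(C→W) = 78.00° ✓; |CL| = 7.100 ✓; ∠(CL, LV) = 98.40° ✗; |LV| = 39.00 ✓.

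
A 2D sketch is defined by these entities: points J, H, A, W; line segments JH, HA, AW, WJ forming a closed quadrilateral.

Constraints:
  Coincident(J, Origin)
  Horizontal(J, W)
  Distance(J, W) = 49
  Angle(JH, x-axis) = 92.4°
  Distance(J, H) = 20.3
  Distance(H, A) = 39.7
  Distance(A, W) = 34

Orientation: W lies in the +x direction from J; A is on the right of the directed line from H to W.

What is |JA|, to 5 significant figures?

23.325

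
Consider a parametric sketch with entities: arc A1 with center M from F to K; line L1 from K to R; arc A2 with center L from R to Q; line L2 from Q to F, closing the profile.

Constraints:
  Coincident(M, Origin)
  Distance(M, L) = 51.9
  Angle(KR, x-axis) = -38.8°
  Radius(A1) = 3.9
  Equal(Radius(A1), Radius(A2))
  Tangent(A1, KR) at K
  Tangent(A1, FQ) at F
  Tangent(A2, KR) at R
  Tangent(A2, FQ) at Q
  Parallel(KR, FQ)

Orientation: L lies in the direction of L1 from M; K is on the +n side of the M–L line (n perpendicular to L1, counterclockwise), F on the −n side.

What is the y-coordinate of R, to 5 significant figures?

-29.481

The slot axis is L1's direction at -38.8°, so u = (cos -38.8°, sin -38.8°) = (0.77934, -0.62660) and n = (−sin -38.8°, cos -38.8°) = (0.62660, 0.77934). M is at the origin and L lies 51.9 along u from M, so L = 51.9·u = (40.448, -32.521). Tangency of A1 to both parallel lines with radius 3.9 puts K and F at M ± 3.9·n: K = (2.4438, 3.0394), F = (-2.4438, -3.0394). Equal radii place R and Q the same way about L: R = L + 3.9·n = (42.891, -29.481), Q = L − 3.9·n = (38.004, -35.560). So R.y = -29.481.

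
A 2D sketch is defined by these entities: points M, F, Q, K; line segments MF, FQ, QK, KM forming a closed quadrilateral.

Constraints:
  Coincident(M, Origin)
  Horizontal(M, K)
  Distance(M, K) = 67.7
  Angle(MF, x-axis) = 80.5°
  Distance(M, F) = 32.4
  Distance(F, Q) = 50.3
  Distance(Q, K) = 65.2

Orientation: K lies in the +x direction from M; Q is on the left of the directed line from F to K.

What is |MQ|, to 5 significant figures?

76.835

Checks: |FQ| = 50.30 ✓; |QK| = 65.20 ✓.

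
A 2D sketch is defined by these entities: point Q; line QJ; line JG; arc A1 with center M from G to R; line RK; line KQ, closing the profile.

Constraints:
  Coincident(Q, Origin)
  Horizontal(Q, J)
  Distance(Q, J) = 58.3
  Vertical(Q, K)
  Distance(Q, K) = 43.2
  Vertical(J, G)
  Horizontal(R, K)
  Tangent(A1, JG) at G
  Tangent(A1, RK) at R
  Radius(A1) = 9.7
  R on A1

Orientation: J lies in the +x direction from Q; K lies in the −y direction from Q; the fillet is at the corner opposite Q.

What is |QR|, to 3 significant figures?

65.0

The virtual corner opposite Q is at (58.3, -43.2). Tangency of A1 to JG means the radius MG is perpendicular to JG and the tangent condition forces MR to be normal to RK, with radius 9.7, so the center M sits 9.7 in from both sides at M = (48.6, -33.5). That places the tangent points at G = (58.3, -33.5) on JG and R = (48.6, -43.2) on RK. Then |QR| = |R − Q| = 65.0.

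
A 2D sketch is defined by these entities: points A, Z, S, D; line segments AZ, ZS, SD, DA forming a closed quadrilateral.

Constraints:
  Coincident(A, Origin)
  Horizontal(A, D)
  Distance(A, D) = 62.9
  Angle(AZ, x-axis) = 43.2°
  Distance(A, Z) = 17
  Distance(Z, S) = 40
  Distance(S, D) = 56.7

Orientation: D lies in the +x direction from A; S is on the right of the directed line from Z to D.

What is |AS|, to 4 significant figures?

31.52

Checks: |ZS| = 40.00 ✓; |SD| = 56.70 ✓.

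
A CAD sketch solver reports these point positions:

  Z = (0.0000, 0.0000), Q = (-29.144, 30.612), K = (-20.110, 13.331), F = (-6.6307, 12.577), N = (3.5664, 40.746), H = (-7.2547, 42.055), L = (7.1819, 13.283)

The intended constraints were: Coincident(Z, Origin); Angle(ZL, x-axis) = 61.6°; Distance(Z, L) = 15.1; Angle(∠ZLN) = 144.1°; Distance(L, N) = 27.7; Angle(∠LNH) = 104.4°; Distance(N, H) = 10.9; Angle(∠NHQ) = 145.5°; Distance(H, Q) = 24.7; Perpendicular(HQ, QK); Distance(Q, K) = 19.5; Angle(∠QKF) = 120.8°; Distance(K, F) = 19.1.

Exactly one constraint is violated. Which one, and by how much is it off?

Distance(K, F) = 19.1 — off by 5.60.

Z = (0.00, 0.00) ✓; ZL at 61.60° ✓; |ZL| = 15.10 ✓; ∠ZLN = 144.1° ✓; |LN| = 27.70 ✓; ∠LNH = 104.4° ✓; |NH| = 10.90 ✓; ∠NHQ = 145.5° ✓; |HQ| = 24.70 ✓; ∠(HQ, QK) = 90.00° ✓; |QK| = 19.50 ✓; ∠QKF = 120.8° ✓; |KF| = 13.50 ✗.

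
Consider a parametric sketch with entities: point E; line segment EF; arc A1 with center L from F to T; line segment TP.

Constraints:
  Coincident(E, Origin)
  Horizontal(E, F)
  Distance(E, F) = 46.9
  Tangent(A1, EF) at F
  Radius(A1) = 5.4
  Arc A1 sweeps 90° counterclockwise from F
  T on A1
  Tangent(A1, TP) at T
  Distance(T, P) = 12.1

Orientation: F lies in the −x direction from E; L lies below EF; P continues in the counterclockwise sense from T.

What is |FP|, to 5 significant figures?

18.314

On A1, F sits at bearing 90° from L; a 90° counterclockwise sweep puts T at bearing 180°, so T = L + 5.4·(cos 180°, sin 180°) = (-52.300, -5.4000). A1 meets TP tangentially, so LT is at right angles to TP, so TP runs along (−sin 180°, cos 180°); with |TP| = 12.1, P = (-52.300, -17.500). Then |FP| = |P − F| = 18.314.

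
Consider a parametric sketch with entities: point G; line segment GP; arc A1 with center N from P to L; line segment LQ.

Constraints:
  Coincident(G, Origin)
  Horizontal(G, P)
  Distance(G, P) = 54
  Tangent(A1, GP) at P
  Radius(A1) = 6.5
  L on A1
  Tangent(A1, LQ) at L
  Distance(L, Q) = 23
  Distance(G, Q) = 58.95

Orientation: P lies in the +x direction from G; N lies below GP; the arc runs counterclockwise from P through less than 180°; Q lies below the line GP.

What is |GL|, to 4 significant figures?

48.13

G is at the origin; GP is horizontal with |GP| = 54.0 and P on the +x side, so P = (54.00, 0.000). The tangent condition forces NP to be normal to GP, so N = P + (0, -6.5) = (54.00, -6.500). Since NL ⟂ LQ (tangency), |NQ| = √(6.5² + 23.0²) = 23.90 regardless of where L sits on A1. So Q lies on both circle(G, 58.95) and circle(N, 23.90); the below-GP intersection is Q = (50.65, -30.16). L is the foot of the tangent from Q: L = (47.56, -7.373).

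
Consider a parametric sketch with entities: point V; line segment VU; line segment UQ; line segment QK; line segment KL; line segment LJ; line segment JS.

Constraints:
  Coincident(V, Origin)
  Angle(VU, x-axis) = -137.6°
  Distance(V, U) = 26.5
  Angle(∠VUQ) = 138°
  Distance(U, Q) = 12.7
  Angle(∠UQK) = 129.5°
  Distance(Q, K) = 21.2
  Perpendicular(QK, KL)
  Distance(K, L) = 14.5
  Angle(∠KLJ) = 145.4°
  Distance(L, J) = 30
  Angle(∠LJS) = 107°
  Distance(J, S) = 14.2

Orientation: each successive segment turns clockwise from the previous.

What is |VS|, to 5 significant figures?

2.8075

V is at the origin; VU runs at -137.6° with length 26.5, so U = (-19.569, -17.869). ∠VUQ = 138.0° gives UQ at -179.60° from the x-axis; with |UQ| = 12.7, Q = (-32.269, -17.958). ∠UQK = 129.5° gives QK at 129.90° from the x-axis; with |QK| = 21.2, K = (-45.867, -1.6938). QK ⟂ KL, so KL runs at 39.900°; with |KL| = 14.5, L = (-34.744, 7.6072). ∠KLJ = 145.4° gives LJ at 5.3000° from the x-axis; with |LJ| = 30.0, J = (-4.8719, 10.378). ∠LJS = 107.0° gives JS at -67.700° from the x-axis; with |JS| = 14.2, S = (0.51642, -2.7596). Then |VS| = |S − V| = 2.8075.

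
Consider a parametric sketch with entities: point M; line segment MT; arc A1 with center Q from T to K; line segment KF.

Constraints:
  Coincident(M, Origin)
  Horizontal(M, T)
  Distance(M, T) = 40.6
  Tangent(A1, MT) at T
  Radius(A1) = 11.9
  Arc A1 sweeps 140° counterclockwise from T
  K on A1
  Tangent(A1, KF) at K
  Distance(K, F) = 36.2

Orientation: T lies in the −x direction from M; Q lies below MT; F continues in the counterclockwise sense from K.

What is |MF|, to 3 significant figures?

48.8

On A1, T sits at bearing 90° from Q; a 140° counterclockwise sweep puts K at bearing 230°, so K = Q + 11.9·(cos 230°, sin 230°) = (-48.2, -21.0). A1 meets KF tangentially, so QK is at right angles to KF, so KF runs along (−sin 230°, cos 230°); with |KF| = 36.2, F = (-20.5, -44.3). Then |MF| = |F − M| = 48.8.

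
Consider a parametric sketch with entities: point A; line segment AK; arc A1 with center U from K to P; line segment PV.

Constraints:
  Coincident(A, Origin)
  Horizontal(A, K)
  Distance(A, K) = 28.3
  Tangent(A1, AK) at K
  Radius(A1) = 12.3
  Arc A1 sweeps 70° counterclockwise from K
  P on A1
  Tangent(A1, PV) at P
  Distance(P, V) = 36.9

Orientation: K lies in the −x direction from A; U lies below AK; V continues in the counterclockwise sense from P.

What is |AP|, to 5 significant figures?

40.672

A is at the origin; A and K share the same y with |AK| = 28.3 and K on the −x side, so K = (-28.300, 0.0000). The tangent condition forces UK to be normal to AK, so U = K + (0, -12.3) = (-28.300, -12.300). On A1, K sits at bearing 90° from U; a 70° counterclockwise sweep puts P at bearing 160°, so P = U + 12.3·(cos 160°, sin 160°) = (-39.858, -8.0932). Then |AP| = |P − A| = 40.672.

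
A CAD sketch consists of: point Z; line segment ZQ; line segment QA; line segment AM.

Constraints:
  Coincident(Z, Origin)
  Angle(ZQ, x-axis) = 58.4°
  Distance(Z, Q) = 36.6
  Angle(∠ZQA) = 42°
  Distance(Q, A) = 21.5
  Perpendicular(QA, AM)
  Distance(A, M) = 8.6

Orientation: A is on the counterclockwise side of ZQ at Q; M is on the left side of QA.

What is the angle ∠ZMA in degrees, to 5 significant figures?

160.27°

Z is at the origin; ZQ runs at 58.4° with length 36.6, so Q = 36.6·(cos 58.4°, sin 58.4°) = (19.178, 31.173). ∠ZQA = 42.0°, so QA runs at 58.4° + (180° − 42.0°) = 196.40° from the x-axis; with |QA| = 21.5, A = Q + 21.5·(cos 196.40°, sin 196.40°) = (-1.4474, 25.103). QA ⟂ AM; with |AM| = 8.6 on the left of QA, M = A + 8.6·(0.28234, -0.95931) = (0.98077, 16.853). Then cos ∠ZMA = MZ·MA / (|MZ||MA|), giving 160.27°.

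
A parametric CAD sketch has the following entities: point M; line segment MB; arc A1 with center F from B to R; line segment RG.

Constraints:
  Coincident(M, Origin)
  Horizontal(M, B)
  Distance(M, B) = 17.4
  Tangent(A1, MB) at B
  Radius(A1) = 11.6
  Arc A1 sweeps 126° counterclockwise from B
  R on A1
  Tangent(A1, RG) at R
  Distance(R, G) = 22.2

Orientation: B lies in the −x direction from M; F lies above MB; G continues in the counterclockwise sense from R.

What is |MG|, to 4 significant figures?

42.04

M is at the origin; M and B share the same y with |MB| = 17.4 and B on the −x side, so B = (-17.40, 0.000). Tangency of A1 to MB means the radius FB is perpendicular to MB, so F = B + (0, 11.6) = (-17.40, 11.60). On A1, B sits at bearing -90° from F; a 126° counterclockwise sweep puts R at bearing 36°, so R = F + 11.6·(cos 36°, sin 36°) = (-8.015, 18.42). A1 meets RG tangentially, so FR is at right angles to RG, so RG runs along (−sin 36°, cos 36°); with |RG| = 22.2, G = (-21.06, 36.38). Then |MG| = |G − M| = 42.04.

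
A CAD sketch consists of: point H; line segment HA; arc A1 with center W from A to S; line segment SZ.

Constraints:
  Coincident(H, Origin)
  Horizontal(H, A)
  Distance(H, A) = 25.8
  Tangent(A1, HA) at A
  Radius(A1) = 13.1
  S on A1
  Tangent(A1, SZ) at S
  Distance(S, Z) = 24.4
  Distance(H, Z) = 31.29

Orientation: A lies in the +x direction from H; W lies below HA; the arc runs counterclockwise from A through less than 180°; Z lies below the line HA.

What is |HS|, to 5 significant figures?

15.936

H is at the origin; H and A share the same y with |HA| = 25.8 and A on the +x side, so A = (25.800, 0.0000). Tangency of A1 to HA means the radius WA is perpendicular to HA, so W = A + (0, -13.1) = (25.800, -13.100). Since WS ⟂ SZ (tangency), |WZ| = √(13.1² + 24.4²) = 27.694 regardless of where S sits on A1. So Z lies on both circle(H, 31.29) and circle(W, 27.694); the below-HA intersection is Z = (4.6229, -30.947). S is the foot of the tangent from Z: S = (13.624, -8.2675).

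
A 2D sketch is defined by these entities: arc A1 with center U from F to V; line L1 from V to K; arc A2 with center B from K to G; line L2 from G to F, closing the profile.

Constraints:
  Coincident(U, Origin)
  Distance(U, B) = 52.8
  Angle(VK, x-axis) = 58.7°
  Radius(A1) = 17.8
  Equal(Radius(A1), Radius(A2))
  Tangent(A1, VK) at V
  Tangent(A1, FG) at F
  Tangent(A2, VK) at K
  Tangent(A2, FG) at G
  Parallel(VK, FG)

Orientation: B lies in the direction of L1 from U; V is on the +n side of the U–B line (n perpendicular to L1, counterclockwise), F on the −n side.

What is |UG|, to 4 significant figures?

55.72

Tangency of A1 to both parallel lines with radius 17.8 puts V and F at U ± 17.8·n: V = (-15.21, 9.247), F = (15.21, -9.247). Equal radii place K and G the same way about B: K = B + 17.8·n = (12.22, 54.36), G = B − 17.8·n = (42.64, 35.87). Then |UG| = |G − U| = 55.72.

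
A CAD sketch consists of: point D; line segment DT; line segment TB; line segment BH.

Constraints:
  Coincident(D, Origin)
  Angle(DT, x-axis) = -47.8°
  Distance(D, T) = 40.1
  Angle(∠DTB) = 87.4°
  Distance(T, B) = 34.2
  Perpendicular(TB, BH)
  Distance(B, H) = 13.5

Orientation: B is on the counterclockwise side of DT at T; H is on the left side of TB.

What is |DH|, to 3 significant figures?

41.9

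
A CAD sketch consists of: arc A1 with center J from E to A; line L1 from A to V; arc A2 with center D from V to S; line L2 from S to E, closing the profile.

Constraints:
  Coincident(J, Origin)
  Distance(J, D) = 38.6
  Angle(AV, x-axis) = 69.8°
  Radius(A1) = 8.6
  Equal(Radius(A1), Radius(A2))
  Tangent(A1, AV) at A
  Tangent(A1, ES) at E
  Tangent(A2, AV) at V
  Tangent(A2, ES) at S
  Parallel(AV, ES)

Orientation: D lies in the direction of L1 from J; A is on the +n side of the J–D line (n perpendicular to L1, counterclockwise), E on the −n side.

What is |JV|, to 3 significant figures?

39.5

The slot axis is L1's direction at 69.8°, so u = (cos 69.8°, sin 69.8°) = (0.345, 0.938) and n = (−sin 69.8°, cos 69.8°) = (-0.938, 0.345). J is at the origin and D lies 38.6 along u from J, so D = 38.6·u = (13.3, 36.2). Tangency of A1 to both parallel lines with radius 8.6 puts A and E at J ± 8.6·n: A = (-8.07, 2.97), E = (8.07, -2.97). Equal radii place V and S the same way about D: V = D + 8.6·n = (5.26, 39.2), S = D − 8.6·n = (21.4, 33.3). Then |JV| = |V − J| = 39.5.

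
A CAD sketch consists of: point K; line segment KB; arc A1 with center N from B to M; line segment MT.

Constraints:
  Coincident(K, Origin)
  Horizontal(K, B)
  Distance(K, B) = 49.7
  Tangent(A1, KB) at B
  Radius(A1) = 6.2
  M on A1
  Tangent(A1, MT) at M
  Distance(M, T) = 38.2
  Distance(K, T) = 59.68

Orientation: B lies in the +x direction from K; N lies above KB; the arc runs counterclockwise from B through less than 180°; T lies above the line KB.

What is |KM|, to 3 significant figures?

56.1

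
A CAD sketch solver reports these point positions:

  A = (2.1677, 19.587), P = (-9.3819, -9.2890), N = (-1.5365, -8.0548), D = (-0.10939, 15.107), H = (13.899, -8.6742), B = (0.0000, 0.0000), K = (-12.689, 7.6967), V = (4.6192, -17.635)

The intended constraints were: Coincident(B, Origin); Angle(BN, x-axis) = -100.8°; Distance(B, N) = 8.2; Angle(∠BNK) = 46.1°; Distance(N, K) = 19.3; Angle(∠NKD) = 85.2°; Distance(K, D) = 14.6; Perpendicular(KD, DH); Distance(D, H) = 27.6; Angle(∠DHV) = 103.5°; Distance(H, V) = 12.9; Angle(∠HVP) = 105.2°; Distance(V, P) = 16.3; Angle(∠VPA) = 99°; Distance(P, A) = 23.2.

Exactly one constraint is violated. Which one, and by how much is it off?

Distance(P, A) = 23.2 — off by 7.90.

B = (0.00, 0.00) ✓; BN at -100.8° ✓; |BN| = 8.200 ✓; ∠BNK = 46.10° ✓; |NK| = 19.30 ✓; ∠NKD = 85.20° ✓; |KD| = 14.60 ✓; ∠(KD, DH) = 90.00° ✓; |DH| = 27.60 ✓; ∠DHV = 103.5° ✓; |HV| = 12.90 ✓; ∠HVP = 105.2° ✓; |VP| = 16.30 ✓; ∠VPA = 99.00° ✓; |PA| = 31.10 ✗.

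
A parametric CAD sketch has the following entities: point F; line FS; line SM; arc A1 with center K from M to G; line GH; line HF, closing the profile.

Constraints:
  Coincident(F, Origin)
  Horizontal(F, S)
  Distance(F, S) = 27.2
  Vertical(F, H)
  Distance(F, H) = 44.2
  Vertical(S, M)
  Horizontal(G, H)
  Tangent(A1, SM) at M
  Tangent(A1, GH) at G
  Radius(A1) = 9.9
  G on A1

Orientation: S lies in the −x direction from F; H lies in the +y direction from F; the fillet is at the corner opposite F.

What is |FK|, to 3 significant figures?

38.4

F is at the origin; FS is horizontal with |FS| = 27.2 and S on the −x side, so S = (-27.2, 0.00). FH is vertical with |FH| = 44.2 and H on the +y side, so H = (0.00, 44.2). The virtual corner opposite F is at (-27.2, 44.2). Tangency of A1 to SM means the radius KM is perpendicular to SM and tangency of A1 to GH means the radius KG is perpendicular to GH, with radius 9.9, so the center K sits 9.9 in from both sides at K = (-17.3, 34.3). Then |FK| = |K − F| = 38.4.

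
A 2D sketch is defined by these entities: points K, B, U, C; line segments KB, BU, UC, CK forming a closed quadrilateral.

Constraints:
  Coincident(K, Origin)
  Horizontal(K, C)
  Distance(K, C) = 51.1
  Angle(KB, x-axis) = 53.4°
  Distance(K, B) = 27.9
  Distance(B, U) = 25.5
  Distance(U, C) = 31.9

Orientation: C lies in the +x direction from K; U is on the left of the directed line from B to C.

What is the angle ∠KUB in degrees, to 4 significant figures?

18.59°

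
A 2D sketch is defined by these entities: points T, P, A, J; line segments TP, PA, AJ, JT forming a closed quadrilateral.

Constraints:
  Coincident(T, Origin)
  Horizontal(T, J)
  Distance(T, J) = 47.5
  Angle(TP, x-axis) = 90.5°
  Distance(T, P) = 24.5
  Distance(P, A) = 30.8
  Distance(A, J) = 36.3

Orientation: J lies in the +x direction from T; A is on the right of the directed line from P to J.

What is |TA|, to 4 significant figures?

12.11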